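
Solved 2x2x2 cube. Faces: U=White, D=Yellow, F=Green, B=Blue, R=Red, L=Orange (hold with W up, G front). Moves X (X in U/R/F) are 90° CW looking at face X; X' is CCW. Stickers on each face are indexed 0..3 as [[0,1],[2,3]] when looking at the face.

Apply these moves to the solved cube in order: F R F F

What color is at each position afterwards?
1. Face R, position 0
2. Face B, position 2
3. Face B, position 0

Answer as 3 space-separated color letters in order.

After move 1 (F): F=GGGG U=WWOO R=WRWR D=RRYY L=OYOY
After move 2 (R): R=WWRR U=WGOG F=GRGY D=RBYB B=OBWB
After move 3 (F): F=GGYR U=WGYY R=OWGR D=RWYB L=OROB
After move 4 (F): F=YGRG U=WGBR R=YWYR D=GOYB L=OROW
Query 1: R[0] = Y
Query 2: B[2] = W
Query 3: B[0] = O

Answer: Y W O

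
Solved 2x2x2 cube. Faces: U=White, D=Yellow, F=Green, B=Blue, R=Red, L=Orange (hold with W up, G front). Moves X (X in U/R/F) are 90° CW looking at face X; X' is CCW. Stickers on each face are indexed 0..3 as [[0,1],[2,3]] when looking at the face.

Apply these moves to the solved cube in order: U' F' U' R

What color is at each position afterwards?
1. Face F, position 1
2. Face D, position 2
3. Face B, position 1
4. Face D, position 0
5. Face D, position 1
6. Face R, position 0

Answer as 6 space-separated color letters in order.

Answer: O Y G B B Y

Derivation:
After move 1 (U'): U=WWWW F=OOGG R=GGRR B=RRBB L=BBOO
After move 2 (F'): F=OGOG U=WWGR R=YGYR D=BOYY L=BWOW
After move 3 (U'): U=WRWG F=BWOG R=OGYR B=YGBB L=RROW
After move 4 (R): R=YORG U=WWWG F=BOOY D=BBYY B=GGRB
Query 1: F[1] = O
Query 2: D[2] = Y
Query 3: B[1] = G
Query 4: D[0] = B
Query 5: D[1] = B
Query 6: R[0] = Y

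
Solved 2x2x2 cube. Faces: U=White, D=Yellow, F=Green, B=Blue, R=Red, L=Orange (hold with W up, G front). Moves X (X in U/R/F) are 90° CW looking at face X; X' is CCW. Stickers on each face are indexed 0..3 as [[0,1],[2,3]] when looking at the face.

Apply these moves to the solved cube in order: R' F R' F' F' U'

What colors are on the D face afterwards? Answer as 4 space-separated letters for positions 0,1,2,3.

Answer: Y O Y W

Derivation:
After move 1 (R'): R=RRRR U=WBWB F=GWGW D=YGYG B=YBYB
After move 2 (F): F=GGWW U=WBOO R=WRBR D=RRYG L=OYOG
After move 3 (R'): R=RRWB U=WYOY F=GBWO D=RGYW B=GBRB
After move 4 (F'): F=BOGW U=WYRW R=GRRB D=YGYW L=OYOO
After move 5 (F'): F=OWBG U=WYGR R=GRYB D=YOYW L=OWOR
After move 6 (U'): U=YRWG F=OWBG R=OWYB B=GRRB L=GBOR
Query: D face = YOYW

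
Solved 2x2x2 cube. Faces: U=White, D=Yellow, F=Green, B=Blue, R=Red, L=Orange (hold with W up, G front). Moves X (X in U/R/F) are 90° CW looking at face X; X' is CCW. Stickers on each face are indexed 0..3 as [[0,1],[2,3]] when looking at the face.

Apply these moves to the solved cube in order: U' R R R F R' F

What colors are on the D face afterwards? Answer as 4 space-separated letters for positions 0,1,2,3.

Answer: W R Y W

Derivation:
After move 1 (U'): U=WWWW F=OOGG R=GGRR B=RRBB L=BBOO
After move 2 (R): R=RGRG U=WOWG F=OYGY D=YBYR B=WRWB
After move 3 (R): R=RRGG U=WYWY F=OBGR D=YWYW B=GROB
After move 4 (R): R=GRGR U=WBWR F=OWGW D=YOYG B=YRYB
After move 5 (F): F=GOWW U=WBOB R=WRRR D=GGYG L=BYOO
After move 6 (R'): R=RRWR U=WYOY F=GBWB D=GOYW B=GRGB
After move 7 (F): F=WGBB U=WYOY R=ORYR D=WRYW L=BGOO
Query: D face = WRYW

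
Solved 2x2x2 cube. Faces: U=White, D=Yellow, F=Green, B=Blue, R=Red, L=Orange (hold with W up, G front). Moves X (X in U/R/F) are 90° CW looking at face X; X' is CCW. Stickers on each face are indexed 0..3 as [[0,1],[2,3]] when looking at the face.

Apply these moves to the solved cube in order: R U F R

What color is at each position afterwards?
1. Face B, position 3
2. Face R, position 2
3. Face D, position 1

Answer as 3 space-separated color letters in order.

Answer: B R W

Derivation:
After move 1 (R): R=RRRR U=WGWG F=GYGY D=YBYB B=WBWB
After move 2 (U): U=WWGG F=RRGY R=WBRR B=OOWB L=GYOO
After move 3 (F): F=GRYR U=WWOY R=GBGR D=RWYB L=GYOB
After move 4 (R): R=GGRB U=WROR F=GWYB D=RWYO B=YOWB
Query 1: B[3] = B
Query 2: R[2] = R
Query 3: D[1] = W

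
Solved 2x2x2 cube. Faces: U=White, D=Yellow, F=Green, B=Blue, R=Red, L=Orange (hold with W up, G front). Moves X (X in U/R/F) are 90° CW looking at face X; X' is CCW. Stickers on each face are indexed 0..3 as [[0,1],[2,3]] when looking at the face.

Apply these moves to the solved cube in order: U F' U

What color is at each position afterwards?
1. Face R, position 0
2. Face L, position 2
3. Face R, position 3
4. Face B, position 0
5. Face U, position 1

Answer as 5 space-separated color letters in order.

Answer: O O R G W

Derivation:
After move 1 (U): U=WWWW F=RRGG R=BBRR B=OOBB L=GGOO
After move 2 (F'): F=RGRG U=WWBR R=YBYR D=GOYY L=GWOW
After move 3 (U): U=BWRW F=YBRG R=OOYR B=GWBB L=RGOW
Query 1: R[0] = O
Query 2: L[2] = O
Query 3: R[3] = R
Query 4: B[0] = G
Query 5: U[1] = W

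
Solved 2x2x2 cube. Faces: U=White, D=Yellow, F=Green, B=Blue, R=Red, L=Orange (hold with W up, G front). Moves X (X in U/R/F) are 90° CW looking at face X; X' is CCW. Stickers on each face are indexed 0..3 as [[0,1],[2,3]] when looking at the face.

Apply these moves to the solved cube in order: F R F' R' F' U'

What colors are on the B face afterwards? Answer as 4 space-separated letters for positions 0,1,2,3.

Answer: Y R Y B

Derivation:
After move 1 (F): F=GGGG U=WWOO R=WRWR D=RRYY L=OYOY
After move 2 (R): R=WWRR U=WGOG F=GRGY D=RBYB B=OBWB
After move 3 (F'): F=RYGG U=WGWR R=BWRR D=YYYB L=OGOO
After move 4 (R'): R=WRBR U=WWWO F=RGGR D=YYYG B=BBYB
After move 5 (F'): F=GRRG U=WWWB R=YRYR D=GOYG L=OOOW
After move 6 (U'): U=WBWW F=OORG R=GRYR B=YRYB L=BBOW
Query: B face = YRYB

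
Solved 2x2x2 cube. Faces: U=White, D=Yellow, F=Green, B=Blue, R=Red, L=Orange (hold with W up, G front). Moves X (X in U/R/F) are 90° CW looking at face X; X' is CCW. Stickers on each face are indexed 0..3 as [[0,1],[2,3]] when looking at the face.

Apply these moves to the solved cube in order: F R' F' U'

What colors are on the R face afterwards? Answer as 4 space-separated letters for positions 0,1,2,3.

After move 1 (F): F=GGGG U=WWOO R=WRWR D=RRYY L=OYOY
After move 2 (R'): R=RRWW U=WBOB F=GWGO D=RGYG B=YBRB
After move 3 (F'): F=WOGG U=WBRW R=GRRW D=YYYG L=OBOO
After move 4 (U'): U=BWWR F=OBGG R=WORW B=GRRB L=YBOO
Query: R face = WORW

Answer: W O R W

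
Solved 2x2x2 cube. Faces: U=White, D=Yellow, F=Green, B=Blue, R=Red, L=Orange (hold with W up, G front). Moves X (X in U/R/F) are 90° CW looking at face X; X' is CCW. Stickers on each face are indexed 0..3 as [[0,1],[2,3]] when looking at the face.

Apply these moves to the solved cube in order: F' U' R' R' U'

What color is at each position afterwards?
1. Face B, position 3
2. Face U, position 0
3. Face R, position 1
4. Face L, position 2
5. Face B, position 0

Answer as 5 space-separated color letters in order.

After move 1 (F'): F=GGGG U=WWRR R=YRYR D=OOYY L=OWOW
After move 2 (U'): U=WRWR F=OWGG R=GGYR B=YRBB L=BBOW
After move 3 (R'): R=GRGY U=WBWY F=ORGR D=OWYG B=YROB
After move 4 (R'): R=RYGG U=WOWY F=OBGY D=ORYR B=GRWB
After move 5 (U'): U=OYWW F=BBGY R=OBGG B=RYWB L=GROW
Query 1: B[3] = B
Query 2: U[0] = O
Query 3: R[1] = B
Query 4: L[2] = O
Query 5: B[0] = R

Answer: B O B O R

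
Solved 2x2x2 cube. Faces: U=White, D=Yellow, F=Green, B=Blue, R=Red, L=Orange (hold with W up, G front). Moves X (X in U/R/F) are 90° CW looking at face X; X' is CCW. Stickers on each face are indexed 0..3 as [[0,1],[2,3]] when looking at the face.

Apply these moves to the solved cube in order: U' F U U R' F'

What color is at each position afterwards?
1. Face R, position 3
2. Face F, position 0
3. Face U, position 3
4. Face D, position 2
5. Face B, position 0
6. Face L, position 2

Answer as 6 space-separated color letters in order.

Answer: W O B Y Y O

Derivation:
After move 1 (U'): U=WWWW F=OOGG R=GGRR B=RRBB L=BBOO
After move 2 (F): F=GOGO U=WWOB R=WGWR D=RGYY L=BYOY
After move 3 (U): U=OWBW F=WGGO R=RRWR B=BYBB L=GOOY
After move 4 (U): U=BOWW F=RRGO R=BYWR B=GOBB L=WGOY
After move 5 (R'): R=YRBW U=BBWG F=ROGW D=RRYO B=YOGB
After move 6 (F'): F=OWRG U=BBYB R=RRRW D=GYYO L=WGOW
Query 1: R[3] = W
Query 2: F[0] = O
Query 3: U[3] = B
Query 4: D[2] = Y
Query 5: B[0] = Y
Query 6: L[2] = O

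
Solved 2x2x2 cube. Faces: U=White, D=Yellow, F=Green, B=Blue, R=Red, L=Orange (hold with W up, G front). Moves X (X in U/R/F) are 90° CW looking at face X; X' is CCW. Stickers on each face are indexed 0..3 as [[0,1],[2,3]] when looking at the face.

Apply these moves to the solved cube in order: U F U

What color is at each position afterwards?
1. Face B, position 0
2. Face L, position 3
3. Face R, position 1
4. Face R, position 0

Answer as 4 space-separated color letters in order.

After move 1 (U): U=WWWW F=RRGG R=BBRR B=OOBB L=GGOO
After move 2 (F): F=GRGR U=WWOG R=WBWR D=RBYY L=GYOY
After move 3 (U): U=OWGW F=WBGR R=OOWR B=GYBB L=GROY
Query 1: B[0] = G
Query 2: L[3] = Y
Query 3: R[1] = O
Query 4: R[0] = O

Answer: G Y O O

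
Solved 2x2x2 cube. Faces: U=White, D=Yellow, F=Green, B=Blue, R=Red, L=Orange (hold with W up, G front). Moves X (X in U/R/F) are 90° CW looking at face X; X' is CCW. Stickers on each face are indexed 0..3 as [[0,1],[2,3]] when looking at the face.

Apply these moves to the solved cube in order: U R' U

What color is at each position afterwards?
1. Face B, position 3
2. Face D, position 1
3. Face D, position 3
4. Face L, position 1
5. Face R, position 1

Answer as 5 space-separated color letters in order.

After move 1 (U): U=WWWW F=RRGG R=BBRR B=OOBB L=GGOO
After move 2 (R'): R=BRBR U=WBWO F=RWGW D=YRYG B=YOYB
After move 3 (U): U=WWOB F=BRGW R=YOBR B=GGYB L=RWOO
Query 1: B[3] = B
Query 2: D[1] = R
Query 3: D[3] = G
Query 4: L[1] = W
Query 5: R[1] = O

Answer: B R G W O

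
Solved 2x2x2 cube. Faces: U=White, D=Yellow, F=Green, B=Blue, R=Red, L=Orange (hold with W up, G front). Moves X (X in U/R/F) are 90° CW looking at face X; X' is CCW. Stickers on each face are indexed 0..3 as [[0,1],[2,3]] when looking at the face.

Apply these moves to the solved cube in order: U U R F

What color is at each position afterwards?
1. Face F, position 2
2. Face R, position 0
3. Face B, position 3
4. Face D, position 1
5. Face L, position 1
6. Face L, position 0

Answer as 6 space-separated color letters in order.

Answer: Y W B R Y R

Derivation:
After move 1 (U): U=WWWW F=RRGG R=BBRR B=OOBB L=GGOO
After move 2 (U): U=WWWW F=BBGG R=OORR B=GGBB L=RROO
After move 3 (R): R=RORO U=WBWG F=BYGY D=YBYG B=WGWB
After move 4 (F): F=GBYY U=WBOR R=WOGO D=RRYG L=RYOB
Query 1: F[2] = Y
Query 2: R[0] = W
Query 3: B[3] = B
Query 4: D[1] = R
Query 5: L[1] = Y
Query 6: L[0] = R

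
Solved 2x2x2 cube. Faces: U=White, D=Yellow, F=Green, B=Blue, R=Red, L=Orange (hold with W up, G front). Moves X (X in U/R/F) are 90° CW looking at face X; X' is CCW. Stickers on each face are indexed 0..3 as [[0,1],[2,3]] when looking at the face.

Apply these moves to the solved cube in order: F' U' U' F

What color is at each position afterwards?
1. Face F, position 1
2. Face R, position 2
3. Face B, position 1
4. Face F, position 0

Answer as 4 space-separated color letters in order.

After move 1 (F'): F=GGGG U=WWRR R=YRYR D=OOYY L=OWOW
After move 2 (U'): U=WRWR F=OWGG R=GGYR B=YRBB L=BBOW
After move 3 (U'): U=RRWW F=BBGG R=OWYR B=GGBB L=YROW
After move 4 (F): F=GBGB U=RRWR R=WWWR D=YOYY L=YOOO
Query 1: F[1] = B
Query 2: R[2] = W
Query 3: B[1] = G
Query 4: F[0] = G

Answer: B W G G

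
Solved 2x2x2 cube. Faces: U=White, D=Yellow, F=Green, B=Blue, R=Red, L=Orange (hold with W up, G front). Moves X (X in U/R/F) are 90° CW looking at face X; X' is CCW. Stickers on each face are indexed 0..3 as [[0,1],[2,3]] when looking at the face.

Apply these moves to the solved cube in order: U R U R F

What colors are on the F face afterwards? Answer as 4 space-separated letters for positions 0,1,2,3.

Answer: G R O B

Derivation:
After move 1 (U): U=WWWW F=RRGG R=BBRR B=OOBB L=GGOO
After move 2 (R): R=RBRB U=WRWG F=RYGY D=YBYO B=WOWB
After move 3 (U): U=WWGR F=RBGY R=WORB B=GGWB L=RYOO
After move 4 (R): R=RWBO U=WBGY F=RBGO D=YWYG B=RGWB
After move 5 (F): F=GROB U=WBOY R=GWYO D=BRYG L=RYOW
Query: F face = GROB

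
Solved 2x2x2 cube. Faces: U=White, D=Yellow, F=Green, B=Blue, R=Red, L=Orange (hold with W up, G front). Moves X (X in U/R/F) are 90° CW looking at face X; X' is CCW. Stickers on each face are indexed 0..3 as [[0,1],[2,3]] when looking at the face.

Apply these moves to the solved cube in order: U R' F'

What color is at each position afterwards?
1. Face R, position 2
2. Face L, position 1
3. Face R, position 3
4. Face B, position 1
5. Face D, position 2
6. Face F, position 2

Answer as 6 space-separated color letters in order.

Answer: Y O R O Y R

Derivation:
After move 1 (U): U=WWWW F=RRGG R=BBRR B=OOBB L=GGOO
After move 2 (R'): R=BRBR U=WBWO F=RWGW D=YRYG B=YOYB
After move 3 (F'): F=WWRG U=WBBB R=RRYR D=GOYG L=GOOW
Query 1: R[2] = Y
Query 2: L[1] = O
Query 3: R[3] = R
Query 4: B[1] = O
Query 5: D[2] = Y
Query 6: F[2] = R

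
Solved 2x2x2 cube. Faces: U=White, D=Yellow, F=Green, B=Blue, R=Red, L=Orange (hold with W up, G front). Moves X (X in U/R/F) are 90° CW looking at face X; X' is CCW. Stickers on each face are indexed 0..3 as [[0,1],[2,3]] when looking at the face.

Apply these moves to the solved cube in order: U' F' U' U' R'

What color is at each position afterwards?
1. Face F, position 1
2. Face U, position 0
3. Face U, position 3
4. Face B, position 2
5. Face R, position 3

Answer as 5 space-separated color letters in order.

Answer: G R O O Y

Derivation:
After move 1 (U'): U=WWWW F=OOGG R=GGRR B=RRBB L=BBOO
After move 2 (F'): F=OGOG U=WWGR R=YGYR D=BOYY L=BWOW
After move 3 (U'): U=WRWG F=BWOG R=OGYR B=YGBB L=RROW
After move 4 (U'): U=RGWW F=RROG R=BWYR B=OGBB L=YGOW
After move 5 (R'): R=WRBY U=RBWO F=RGOW D=BRYG B=YGOB
Query 1: F[1] = G
Query 2: U[0] = R
Query 3: U[3] = O
Query 4: B[2] = O
Query 5: R[3] = Y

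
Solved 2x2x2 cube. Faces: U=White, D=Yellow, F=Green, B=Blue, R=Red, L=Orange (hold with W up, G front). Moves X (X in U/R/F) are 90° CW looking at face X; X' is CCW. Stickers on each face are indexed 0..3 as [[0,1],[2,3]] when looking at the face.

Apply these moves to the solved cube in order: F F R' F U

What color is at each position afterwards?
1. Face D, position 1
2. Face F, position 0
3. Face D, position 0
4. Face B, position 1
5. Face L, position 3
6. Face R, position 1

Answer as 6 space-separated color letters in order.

After move 1 (F): F=GGGG U=WWOO R=WRWR D=RRYY L=OYOY
After move 2 (F): F=GGGG U=WWYY R=OROR D=WWYY L=OROR
After move 3 (R'): R=RROO U=WBYB F=GWGY D=WGYG B=YBWB
After move 4 (F): F=GGYW U=WBRR R=YRBO D=ORYG L=OWOG
After move 5 (U): U=RWRB F=YRYW R=YBBO B=OWWB L=GGOG
Query 1: D[1] = R
Query 2: F[0] = Y
Query 3: D[0] = O
Query 4: B[1] = W
Query 5: L[3] = G
Query 6: R[1] = B

Answer: R Y O W G B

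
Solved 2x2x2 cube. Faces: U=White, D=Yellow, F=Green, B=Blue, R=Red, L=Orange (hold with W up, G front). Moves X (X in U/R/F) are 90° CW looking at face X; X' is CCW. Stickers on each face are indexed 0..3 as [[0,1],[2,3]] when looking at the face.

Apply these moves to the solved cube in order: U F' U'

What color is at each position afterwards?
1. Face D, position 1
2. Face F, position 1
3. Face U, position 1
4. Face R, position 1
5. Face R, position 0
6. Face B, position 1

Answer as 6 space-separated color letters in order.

After move 1 (U): U=WWWW F=RRGG R=BBRR B=OOBB L=GGOO
After move 2 (F'): F=RGRG U=WWBR R=YBYR D=GOYY L=GWOW
After move 3 (U'): U=WRWB F=GWRG R=RGYR B=YBBB L=OOOW
Query 1: D[1] = O
Query 2: F[1] = W
Query 3: U[1] = R
Query 4: R[1] = G
Query 5: R[0] = R
Query 6: B[1] = B

Answer: O W R G R B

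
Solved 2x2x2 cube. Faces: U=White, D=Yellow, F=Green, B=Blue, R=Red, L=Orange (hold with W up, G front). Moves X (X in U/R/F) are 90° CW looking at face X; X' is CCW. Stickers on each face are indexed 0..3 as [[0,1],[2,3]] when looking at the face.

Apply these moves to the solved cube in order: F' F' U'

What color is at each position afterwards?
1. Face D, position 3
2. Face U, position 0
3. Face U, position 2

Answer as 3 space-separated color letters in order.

Answer: Y W W

Derivation:
After move 1 (F'): F=GGGG U=WWRR R=YRYR D=OOYY L=OWOW
After move 2 (F'): F=GGGG U=WWYY R=OROR D=WWYY L=OROR
After move 3 (U'): U=WYWY F=ORGG R=GGOR B=ORBB L=BBOR
Query 1: D[3] = Y
Query 2: U[0] = W
Query 3: U[2] = W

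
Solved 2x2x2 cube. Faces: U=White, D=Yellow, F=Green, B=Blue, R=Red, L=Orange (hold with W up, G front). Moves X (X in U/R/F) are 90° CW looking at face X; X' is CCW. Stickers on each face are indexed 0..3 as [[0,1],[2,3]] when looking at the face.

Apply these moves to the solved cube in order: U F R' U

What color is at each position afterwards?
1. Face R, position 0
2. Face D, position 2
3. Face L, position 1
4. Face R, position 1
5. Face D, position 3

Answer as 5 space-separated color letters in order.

Answer: Y Y W O R

Derivation:
After move 1 (U): U=WWWW F=RRGG R=BBRR B=OOBB L=GGOO
After move 2 (F): F=GRGR U=WWOG R=WBWR D=RBYY L=GYOY
After move 3 (R'): R=BRWW U=WBOO F=GWGG D=RRYR B=YOBB
After move 4 (U): U=OWOB F=BRGG R=YOWW B=GYBB L=GWOY
Query 1: R[0] = Y
Query 2: D[2] = Y
Query 3: L[1] = W
Query 4: R[1] = O
Query 5: D[3] = R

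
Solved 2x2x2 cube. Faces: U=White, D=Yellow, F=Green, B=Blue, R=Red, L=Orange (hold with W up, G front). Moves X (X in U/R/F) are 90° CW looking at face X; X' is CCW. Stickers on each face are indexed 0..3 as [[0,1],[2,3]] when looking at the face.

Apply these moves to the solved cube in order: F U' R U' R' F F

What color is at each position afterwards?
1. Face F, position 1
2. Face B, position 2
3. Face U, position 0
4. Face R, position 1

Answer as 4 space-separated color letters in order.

After move 1 (F): F=GGGG U=WWOO R=WRWR D=RRYY L=OYOY
After move 2 (U'): U=WOWO F=OYGG R=GGWR B=WRBB L=BBOY
After move 3 (R): R=WGRG U=WYWG F=ORGY D=RBYW B=OROB
After move 4 (U'): U=YGWW F=BBGY R=ORRG B=WGOB L=OROY
After move 5 (R'): R=RGOR U=YOWW F=BGGW D=RBYY B=WGBB
After move 6 (F): F=GBWG U=YOYR R=WGWR D=ORYY L=OROB
After move 7 (F): F=WGGB U=YOBR R=YGRR D=WWYY L=OOOR
Query 1: F[1] = G
Query 2: B[2] = B
Query 3: U[0] = Y
Query 4: R[1] = G

Answer: G B Y G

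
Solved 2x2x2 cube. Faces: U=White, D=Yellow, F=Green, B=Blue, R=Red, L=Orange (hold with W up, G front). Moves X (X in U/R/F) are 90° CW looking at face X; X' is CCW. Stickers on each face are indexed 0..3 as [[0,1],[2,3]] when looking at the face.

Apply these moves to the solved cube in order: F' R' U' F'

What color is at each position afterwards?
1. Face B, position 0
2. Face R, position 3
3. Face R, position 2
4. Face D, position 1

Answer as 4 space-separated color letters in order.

Answer: R Y O W

Derivation:
After move 1 (F'): F=GGGG U=WWRR R=YRYR D=OOYY L=OWOW
After move 2 (R'): R=RRYY U=WBRB F=GWGR D=OGYG B=YBOB
After move 3 (U'): U=BBWR F=OWGR R=GWYY B=RROB L=YBOW
After move 4 (F'): F=WROG U=BBGY R=GWOY D=BWYG L=YROW
Query 1: B[0] = R
Query 2: R[3] = Y
Query 3: R[2] = O
Query 4: D[1] = W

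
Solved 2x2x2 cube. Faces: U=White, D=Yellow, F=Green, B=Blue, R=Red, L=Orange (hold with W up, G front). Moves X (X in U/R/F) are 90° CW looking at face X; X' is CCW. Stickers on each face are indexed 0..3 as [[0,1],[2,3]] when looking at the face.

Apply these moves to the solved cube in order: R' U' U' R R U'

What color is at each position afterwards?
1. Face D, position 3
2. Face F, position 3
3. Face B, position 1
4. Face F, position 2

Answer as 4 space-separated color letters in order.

Answer: W G R G

Derivation:
After move 1 (R'): R=RRRR U=WBWB F=GWGW D=YGYG B=YBYB
After move 2 (U'): U=BBWW F=OOGW R=GWRR B=RRYB L=YBOO
After move 3 (U'): U=BWBW F=YBGW R=OORR B=GWYB L=RROO
After move 4 (R): R=RORO U=BBBW F=YGGG D=YYYG B=WWWB
After move 5 (R): R=RROO U=BGBG F=YYGG D=YWYW B=WWBB
After move 6 (U'): U=GGBB F=RRGG R=YYOO B=RRBB L=WWOO
Query 1: D[3] = W
Query 2: F[3] = G
Query 3: B[1] = R
Query 4: F[2] = G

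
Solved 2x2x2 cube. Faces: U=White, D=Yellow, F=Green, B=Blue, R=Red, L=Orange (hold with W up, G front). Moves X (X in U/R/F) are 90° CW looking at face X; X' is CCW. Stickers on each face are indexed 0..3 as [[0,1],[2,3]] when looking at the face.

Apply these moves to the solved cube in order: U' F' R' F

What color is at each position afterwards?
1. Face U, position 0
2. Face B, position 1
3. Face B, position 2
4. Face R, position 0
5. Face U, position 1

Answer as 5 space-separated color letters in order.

Answer: W R O G B

Derivation:
After move 1 (U'): U=WWWW F=OOGG R=GGRR B=RRBB L=BBOO
After move 2 (F'): F=OGOG U=WWGR R=YGYR D=BOYY L=BWOW
After move 3 (R'): R=GRYY U=WBGR F=OWOR D=BGYG B=YROB
After move 4 (F): F=OORW U=WBWW R=GRRY D=YGYG L=BBOG
Query 1: U[0] = W
Query 2: B[1] = R
Query 3: B[2] = O
Query 4: R[0] = G
Query 5: U[1] = B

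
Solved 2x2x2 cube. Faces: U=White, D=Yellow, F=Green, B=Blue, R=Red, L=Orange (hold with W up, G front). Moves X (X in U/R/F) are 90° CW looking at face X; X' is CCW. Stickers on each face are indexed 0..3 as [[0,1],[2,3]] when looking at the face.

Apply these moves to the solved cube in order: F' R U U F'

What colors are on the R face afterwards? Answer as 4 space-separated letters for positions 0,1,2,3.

After move 1 (F'): F=GGGG U=WWRR R=YRYR D=OOYY L=OWOW
After move 2 (R): R=YYRR U=WGRG F=GOGY D=OBYB B=RBWB
After move 3 (U): U=RWGG F=YYGY R=RBRR B=OWWB L=GOOW
After move 4 (U): U=GRGW F=RBGY R=OWRR B=GOWB L=YYOW
After move 5 (F'): F=BYRG U=GROR R=BWOR D=YWYB L=YWOG
Query: R face = BWOR

Answer: B W O R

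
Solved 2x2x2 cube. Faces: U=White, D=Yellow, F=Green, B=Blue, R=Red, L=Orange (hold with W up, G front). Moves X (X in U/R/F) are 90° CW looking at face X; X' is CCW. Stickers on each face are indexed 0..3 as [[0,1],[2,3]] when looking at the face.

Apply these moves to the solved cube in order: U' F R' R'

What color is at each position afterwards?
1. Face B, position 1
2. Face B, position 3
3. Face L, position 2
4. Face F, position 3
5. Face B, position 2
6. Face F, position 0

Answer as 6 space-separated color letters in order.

Answer: R B O R O G

Derivation:
After move 1 (U'): U=WWWW F=OOGG R=GGRR B=RRBB L=BBOO
After move 2 (F): F=GOGO U=WWOB R=WGWR D=RGYY L=BYOY
After move 3 (R'): R=GRWW U=WBOR F=GWGB D=ROYO B=YRGB
After move 4 (R'): R=RWGW U=WGOY F=GBGR D=RWYB B=OROB
Query 1: B[1] = R
Query 2: B[3] = B
Query 3: L[2] = O
Query 4: F[3] = R
Query 5: B[2] = O
Query 6: F[0] = G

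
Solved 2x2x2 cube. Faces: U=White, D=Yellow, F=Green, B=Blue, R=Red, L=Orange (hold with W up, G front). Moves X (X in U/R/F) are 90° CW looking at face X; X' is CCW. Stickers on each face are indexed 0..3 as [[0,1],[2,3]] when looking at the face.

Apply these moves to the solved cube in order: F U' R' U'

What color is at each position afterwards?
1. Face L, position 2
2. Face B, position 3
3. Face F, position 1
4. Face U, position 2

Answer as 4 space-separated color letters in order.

Answer: O B B W

Derivation:
After move 1 (F): F=GGGG U=WWOO R=WRWR D=RRYY L=OYOY
After move 2 (U'): U=WOWO F=OYGG R=GGWR B=WRBB L=BBOY
After move 3 (R'): R=GRGW U=WBWW F=OOGO D=RYYG B=YRRB
After move 4 (U'): U=BWWW F=BBGO R=OOGW B=GRRB L=YROY
Query 1: L[2] = O
Query 2: B[3] = B
Query 3: F[1] = B
Query 4: U[2] = W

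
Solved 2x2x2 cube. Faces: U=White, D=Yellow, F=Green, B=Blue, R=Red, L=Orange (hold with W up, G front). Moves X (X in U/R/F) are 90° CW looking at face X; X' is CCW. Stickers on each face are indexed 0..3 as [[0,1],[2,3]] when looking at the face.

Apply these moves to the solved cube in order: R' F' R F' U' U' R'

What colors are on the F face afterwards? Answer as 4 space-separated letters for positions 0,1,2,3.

After move 1 (R'): R=RRRR U=WBWB F=GWGW D=YGYG B=YBYB
After move 2 (F'): F=WWGG U=WBRR R=GRYR D=OOYG L=OBOW
After move 3 (R): R=YGRR U=WWRG F=WOGG D=OYYY B=RBBB
After move 4 (F'): F=OGWG U=WWYR R=YGOR D=BWYY L=OGOR
After move 5 (U'): U=WRWY F=OGWG R=OGOR B=YGBB L=RBOR
After move 6 (U'): U=RYWW F=RBWG R=OGOR B=OGBB L=YGOR
After move 7 (R'): R=GROO U=RBWO F=RYWW D=BBYG B=YGWB
Query: F face = RYWW

Answer: R Y W W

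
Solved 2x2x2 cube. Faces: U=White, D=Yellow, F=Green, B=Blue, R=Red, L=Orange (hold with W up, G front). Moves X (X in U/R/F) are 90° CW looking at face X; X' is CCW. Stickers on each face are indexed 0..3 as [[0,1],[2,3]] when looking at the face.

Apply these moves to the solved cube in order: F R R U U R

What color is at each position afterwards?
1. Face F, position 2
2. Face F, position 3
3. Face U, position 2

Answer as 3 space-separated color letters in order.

After move 1 (F): F=GGGG U=WWOO R=WRWR D=RRYY L=OYOY
After move 2 (R): R=WWRR U=WGOG F=GRGY D=RBYB B=OBWB
After move 3 (R): R=RWRW U=WROY F=GBGB D=RWYO B=GBGB
After move 4 (U): U=OWYR F=RWGB R=GBRW B=OYGB L=GBOY
After move 5 (U): U=YORW F=GBGB R=OYRW B=GBGB L=RWOY
After move 6 (R): R=ROWY U=YBRB F=GWGO D=RGYG B=WBOB
Query 1: F[2] = G
Query 2: F[3] = O
Query 3: U[2] = R

Answer: G O R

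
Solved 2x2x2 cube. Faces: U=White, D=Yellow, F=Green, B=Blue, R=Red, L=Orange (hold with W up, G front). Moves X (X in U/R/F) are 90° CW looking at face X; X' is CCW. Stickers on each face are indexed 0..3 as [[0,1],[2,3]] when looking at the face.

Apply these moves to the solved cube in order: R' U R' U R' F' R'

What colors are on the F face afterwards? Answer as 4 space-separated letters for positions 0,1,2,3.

After move 1 (R'): R=RRRR U=WBWB F=GWGW D=YGYG B=YBYB
After move 2 (U): U=WWBB F=RRGW R=YBRR B=OOYB L=GWOO
After move 3 (R'): R=BRYR U=WYBO F=RWGB D=YRYW B=GOGB
After move 4 (U): U=BWOY F=BRGB R=GOYR B=GWGB L=RWOO
After move 5 (R'): R=ORGY U=BGOG F=BWGY D=YRYB B=WWRB
After move 6 (F'): F=WYBG U=BGOG R=RRYY D=WOYB L=RGOO
After move 7 (R'): R=RYRY U=BROW F=WGBG D=WYYG B=BWOB
Query: F face = WGBG

Answer: W G B G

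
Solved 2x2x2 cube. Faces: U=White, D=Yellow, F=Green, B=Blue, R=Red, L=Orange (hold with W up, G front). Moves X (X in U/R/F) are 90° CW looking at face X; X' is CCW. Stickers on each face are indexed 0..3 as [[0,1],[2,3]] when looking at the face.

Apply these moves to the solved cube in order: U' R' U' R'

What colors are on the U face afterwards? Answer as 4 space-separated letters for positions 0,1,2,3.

After move 1 (U'): U=WWWW F=OOGG R=GGRR B=RRBB L=BBOO
After move 2 (R'): R=GRGR U=WBWR F=OWGW D=YOYG B=YRYB
After move 3 (U'): U=BRWW F=BBGW R=OWGR B=GRYB L=YROO
After move 4 (R'): R=WROG U=BYWG F=BRGW D=YBYW B=GROB
Query: U face = BYWG

Answer: B Y W G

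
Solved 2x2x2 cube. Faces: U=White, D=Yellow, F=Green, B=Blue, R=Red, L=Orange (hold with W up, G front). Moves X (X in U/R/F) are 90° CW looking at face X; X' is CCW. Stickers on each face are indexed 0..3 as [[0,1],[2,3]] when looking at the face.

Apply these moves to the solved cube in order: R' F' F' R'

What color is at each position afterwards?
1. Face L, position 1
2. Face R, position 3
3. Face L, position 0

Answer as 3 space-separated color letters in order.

Answer: R O O

Derivation:
After move 1 (R'): R=RRRR U=WBWB F=GWGW D=YGYG B=YBYB
After move 2 (F'): F=WWGG U=WBRR R=GRYR D=OOYG L=OBOW
After move 3 (F'): F=WGWG U=WBGY R=OROR D=BWYG L=OROR
After move 4 (R'): R=RROO U=WYGY F=WBWY D=BGYG B=GBWB
Query 1: L[1] = R
Query 2: R[3] = O
Query 3: L[0] = O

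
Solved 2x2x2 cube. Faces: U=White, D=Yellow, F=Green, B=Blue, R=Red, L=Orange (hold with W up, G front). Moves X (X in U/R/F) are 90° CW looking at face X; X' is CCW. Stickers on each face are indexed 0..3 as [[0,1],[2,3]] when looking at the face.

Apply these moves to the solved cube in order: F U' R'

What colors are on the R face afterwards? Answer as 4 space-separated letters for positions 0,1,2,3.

Answer: G R G W

Derivation:
After move 1 (F): F=GGGG U=WWOO R=WRWR D=RRYY L=OYOY
After move 2 (U'): U=WOWO F=OYGG R=GGWR B=WRBB L=BBOY
After move 3 (R'): R=GRGW U=WBWW F=OOGO D=RYYG B=YRRB
Query: R face = GRGW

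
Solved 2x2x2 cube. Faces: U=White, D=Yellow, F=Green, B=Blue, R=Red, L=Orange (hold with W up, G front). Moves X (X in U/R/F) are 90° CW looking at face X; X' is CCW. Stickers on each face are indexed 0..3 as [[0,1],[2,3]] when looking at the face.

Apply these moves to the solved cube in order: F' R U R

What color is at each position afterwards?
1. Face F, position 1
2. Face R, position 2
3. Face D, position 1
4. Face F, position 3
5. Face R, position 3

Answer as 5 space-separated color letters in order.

After move 1 (F'): F=GGGG U=WWRR R=YRYR D=OOYY L=OWOW
After move 2 (R): R=YYRR U=WGRG F=GOGY D=OBYB B=RBWB
After move 3 (U): U=RWGG F=YYGY R=RBRR B=OWWB L=GOOW
After move 4 (R): R=RRRB U=RYGY F=YBGB D=OWYO B=GWWB
Query 1: F[1] = B
Query 2: R[2] = R
Query 3: D[1] = W
Query 4: F[3] = B
Query 5: R[3] = B

Answer: B R W B B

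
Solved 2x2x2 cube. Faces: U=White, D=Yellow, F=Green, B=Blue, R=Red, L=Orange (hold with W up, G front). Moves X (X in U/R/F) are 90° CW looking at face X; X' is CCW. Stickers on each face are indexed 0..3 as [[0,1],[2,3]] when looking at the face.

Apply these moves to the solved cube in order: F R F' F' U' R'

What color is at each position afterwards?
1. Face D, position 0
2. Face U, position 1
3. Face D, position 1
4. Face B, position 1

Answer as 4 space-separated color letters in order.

Answer: G W R W

Derivation:
After move 1 (F): F=GGGG U=WWOO R=WRWR D=RRYY L=OYOY
After move 2 (R): R=WWRR U=WGOG F=GRGY D=RBYB B=OBWB
After move 3 (F'): F=RYGG U=WGWR R=BWRR D=YYYB L=OGOO
After move 4 (F'): F=YGRG U=WGBR R=YWYR D=GOYB L=OROW
After move 5 (U'): U=GRWB F=ORRG R=YGYR B=YWWB L=OBOW
After move 6 (R'): R=GRYY U=GWWY F=ORRB D=GRYG B=BWOB
Query 1: D[0] = G
Query 2: U[1] = W
Query 3: D[1] = R
Query 4: B[1] = W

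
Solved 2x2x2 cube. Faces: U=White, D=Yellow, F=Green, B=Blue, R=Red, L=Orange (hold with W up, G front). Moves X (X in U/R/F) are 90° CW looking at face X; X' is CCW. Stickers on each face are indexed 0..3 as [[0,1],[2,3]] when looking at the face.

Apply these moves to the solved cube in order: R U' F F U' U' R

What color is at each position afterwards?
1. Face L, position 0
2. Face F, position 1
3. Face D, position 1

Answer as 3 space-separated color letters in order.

After move 1 (R): R=RRRR U=WGWG F=GYGY D=YBYB B=WBWB
After move 2 (U'): U=GGWW F=OOGY R=GYRR B=RRWB L=WBOO
After move 3 (F): F=GOYO U=GGOB R=WYWR D=RGYB L=WYOB
After move 4 (F): F=YGOO U=GGBY R=OYBR D=WWYB L=WROG
After move 5 (U'): U=GYGB F=WROO R=YGBR B=OYWB L=RROG
After move 6 (U'): U=YBGG F=RROO R=WRBR B=YGWB L=OYOG
After move 7 (R): R=BWRR U=YRGO F=RWOB D=WWYY B=GGBB
Query 1: L[0] = O
Query 2: F[1] = W
Query 3: D[1] = W

Answer: O W W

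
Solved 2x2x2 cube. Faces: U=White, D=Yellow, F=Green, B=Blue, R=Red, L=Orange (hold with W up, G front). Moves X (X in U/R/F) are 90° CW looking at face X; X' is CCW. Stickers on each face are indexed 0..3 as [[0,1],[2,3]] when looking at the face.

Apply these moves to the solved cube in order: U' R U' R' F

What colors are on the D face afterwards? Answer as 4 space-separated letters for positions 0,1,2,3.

After move 1 (U'): U=WWWW F=OOGG R=GGRR B=RRBB L=BBOO
After move 2 (R): R=RGRG U=WOWG F=OYGY D=YBYR B=WRWB
After move 3 (U'): U=OGWW F=BBGY R=OYRG B=RGWB L=WROO
After move 4 (R'): R=YGOR U=OWWR F=BGGW D=YBYY B=RGBB
After move 5 (F): F=GBWG U=OWOR R=WGRR D=OYYY L=WYOB
Query: D face = OYYY

Answer: O Y Y Y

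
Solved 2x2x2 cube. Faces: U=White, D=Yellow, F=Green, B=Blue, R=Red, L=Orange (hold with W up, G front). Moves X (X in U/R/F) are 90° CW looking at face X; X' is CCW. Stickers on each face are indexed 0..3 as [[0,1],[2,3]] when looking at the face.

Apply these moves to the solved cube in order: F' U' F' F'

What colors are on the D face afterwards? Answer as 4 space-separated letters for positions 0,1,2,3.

Answer: R W Y Y

Derivation:
After move 1 (F'): F=GGGG U=WWRR R=YRYR D=OOYY L=OWOW
After move 2 (U'): U=WRWR F=OWGG R=GGYR B=YRBB L=BBOW
After move 3 (F'): F=WGOG U=WRGY R=OGOR D=BWYY L=BROW
After move 4 (F'): F=GGWO U=WROO R=WGBR D=RWYY L=BYOG
Query: D face = RWYY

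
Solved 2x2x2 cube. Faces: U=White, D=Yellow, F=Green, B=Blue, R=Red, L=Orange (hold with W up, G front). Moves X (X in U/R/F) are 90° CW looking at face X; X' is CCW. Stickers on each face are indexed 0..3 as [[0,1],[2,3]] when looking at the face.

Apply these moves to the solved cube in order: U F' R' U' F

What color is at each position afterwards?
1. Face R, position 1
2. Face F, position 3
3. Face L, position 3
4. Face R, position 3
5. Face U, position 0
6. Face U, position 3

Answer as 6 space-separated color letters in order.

After move 1 (U): U=WWWW F=RRGG R=BBRR B=OOBB L=GGOO
After move 2 (F'): F=RGRG U=WWBR R=YBYR D=GOYY L=GWOW
After move 3 (R'): R=BRYY U=WBBO F=RWRR D=GGYG B=YOOB
After move 4 (U'): U=BOWB F=GWRR R=RWYY B=BROB L=YOOW
After move 5 (F): F=RGRW U=BOWO R=WWBY D=YRYG L=YGOG
Query 1: R[1] = W
Query 2: F[3] = W
Query 3: L[3] = G
Query 4: R[3] = Y
Query 5: U[0] = B
Query 6: U[3] = O

Answer: W W G Y B O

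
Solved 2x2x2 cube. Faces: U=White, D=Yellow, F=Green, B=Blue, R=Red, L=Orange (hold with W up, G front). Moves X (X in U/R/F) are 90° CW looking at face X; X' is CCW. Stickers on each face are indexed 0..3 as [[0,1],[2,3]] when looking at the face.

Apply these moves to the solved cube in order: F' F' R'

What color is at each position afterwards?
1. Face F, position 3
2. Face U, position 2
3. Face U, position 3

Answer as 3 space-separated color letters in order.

After move 1 (F'): F=GGGG U=WWRR R=YRYR D=OOYY L=OWOW
After move 2 (F'): F=GGGG U=WWYY R=OROR D=WWYY L=OROR
After move 3 (R'): R=RROO U=WBYB F=GWGY D=WGYG B=YBWB
Query 1: F[3] = Y
Query 2: U[2] = Y
Query 3: U[3] = B

Answer: Y Y B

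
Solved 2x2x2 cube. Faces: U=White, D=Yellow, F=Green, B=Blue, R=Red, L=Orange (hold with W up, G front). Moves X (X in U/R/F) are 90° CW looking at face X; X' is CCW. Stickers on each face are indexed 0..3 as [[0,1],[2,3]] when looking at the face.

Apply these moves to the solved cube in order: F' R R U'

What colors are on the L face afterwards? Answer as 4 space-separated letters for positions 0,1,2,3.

Answer: G B O W

Derivation:
After move 1 (F'): F=GGGG U=WWRR R=YRYR D=OOYY L=OWOW
After move 2 (R): R=YYRR U=WGRG F=GOGY D=OBYB B=RBWB
After move 3 (R): R=RYRY U=WORY F=GBGB D=OWYR B=GBGB
After move 4 (U'): U=OYWR F=OWGB R=GBRY B=RYGB L=GBOW
Query: L face = GBOW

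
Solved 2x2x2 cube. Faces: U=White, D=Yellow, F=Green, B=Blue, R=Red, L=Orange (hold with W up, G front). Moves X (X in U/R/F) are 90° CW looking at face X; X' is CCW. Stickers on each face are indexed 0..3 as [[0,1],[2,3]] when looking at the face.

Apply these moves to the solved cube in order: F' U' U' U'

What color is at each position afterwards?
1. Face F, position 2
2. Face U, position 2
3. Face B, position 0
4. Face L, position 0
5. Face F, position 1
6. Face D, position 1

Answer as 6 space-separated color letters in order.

After move 1 (F'): F=GGGG U=WWRR R=YRYR D=OOYY L=OWOW
After move 2 (U'): U=WRWR F=OWGG R=GGYR B=YRBB L=BBOW
After move 3 (U'): U=RRWW F=BBGG R=OWYR B=GGBB L=YROW
After move 4 (U'): U=RWRW F=YRGG R=BBYR B=OWBB L=GGOW
Query 1: F[2] = G
Query 2: U[2] = R
Query 3: B[0] = O
Query 4: L[0] = G
Query 5: F[1] = R
Query 6: D[1] = O

Answer: G R O G R O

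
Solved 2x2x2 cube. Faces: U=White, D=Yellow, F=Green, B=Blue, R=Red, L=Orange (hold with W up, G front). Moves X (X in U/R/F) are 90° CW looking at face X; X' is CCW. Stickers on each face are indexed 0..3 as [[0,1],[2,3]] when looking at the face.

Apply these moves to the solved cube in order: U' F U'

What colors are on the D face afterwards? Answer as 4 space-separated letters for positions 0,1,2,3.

Answer: R G Y Y

Derivation:
After move 1 (U'): U=WWWW F=OOGG R=GGRR B=RRBB L=BBOO
After move 2 (F): F=GOGO U=WWOB R=WGWR D=RGYY L=BYOY
After move 3 (U'): U=WBWO F=BYGO R=GOWR B=WGBB L=RROY
Query: D face = RGYY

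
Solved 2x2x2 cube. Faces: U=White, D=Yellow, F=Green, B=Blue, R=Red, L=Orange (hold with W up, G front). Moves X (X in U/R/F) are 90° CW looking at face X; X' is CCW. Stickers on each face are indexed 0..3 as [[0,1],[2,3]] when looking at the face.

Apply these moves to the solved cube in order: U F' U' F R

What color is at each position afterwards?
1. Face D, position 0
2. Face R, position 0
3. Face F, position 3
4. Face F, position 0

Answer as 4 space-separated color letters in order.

After move 1 (U): U=WWWW F=RRGG R=BBRR B=OOBB L=GGOO
After move 2 (F'): F=RGRG U=WWBR R=YBYR D=GOYY L=GWOW
After move 3 (U'): U=WRWB F=GWRG R=RGYR B=YBBB L=OOOW
After move 4 (F): F=RGGW U=WRWO R=WGBR D=YRYY L=OGOO
After move 5 (R): R=BWRG U=WGWW F=RRGY D=YBYY B=OBRB
Query 1: D[0] = Y
Query 2: R[0] = B
Query 3: F[3] = Y
Query 4: F[0] = R

Answer: Y B Y R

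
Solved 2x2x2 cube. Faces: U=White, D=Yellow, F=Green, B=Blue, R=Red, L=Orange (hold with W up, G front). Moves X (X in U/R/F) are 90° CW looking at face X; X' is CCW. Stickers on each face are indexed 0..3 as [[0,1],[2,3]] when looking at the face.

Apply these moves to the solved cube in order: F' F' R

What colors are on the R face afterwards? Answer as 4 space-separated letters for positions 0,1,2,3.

Answer: O O R R

Derivation:
After move 1 (F'): F=GGGG U=WWRR R=YRYR D=OOYY L=OWOW
After move 2 (F'): F=GGGG U=WWYY R=OROR D=WWYY L=OROR
After move 3 (R): R=OORR U=WGYG F=GWGY D=WBYB B=YBWB
Query: R face = OORR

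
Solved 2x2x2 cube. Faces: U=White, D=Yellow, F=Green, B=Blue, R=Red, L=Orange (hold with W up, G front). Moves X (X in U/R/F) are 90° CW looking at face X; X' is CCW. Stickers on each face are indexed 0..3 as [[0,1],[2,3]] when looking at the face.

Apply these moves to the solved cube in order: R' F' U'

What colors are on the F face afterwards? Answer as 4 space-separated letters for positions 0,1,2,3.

Answer: O B G G

Derivation:
After move 1 (R'): R=RRRR U=WBWB F=GWGW D=YGYG B=YBYB
After move 2 (F'): F=WWGG U=WBRR R=GRYR D=OOYG L=OBOW
After move 3 (U'): U=BRWR F=OBGG R=WWYR B=GRYB L=YBOW
Query: F face = OBGG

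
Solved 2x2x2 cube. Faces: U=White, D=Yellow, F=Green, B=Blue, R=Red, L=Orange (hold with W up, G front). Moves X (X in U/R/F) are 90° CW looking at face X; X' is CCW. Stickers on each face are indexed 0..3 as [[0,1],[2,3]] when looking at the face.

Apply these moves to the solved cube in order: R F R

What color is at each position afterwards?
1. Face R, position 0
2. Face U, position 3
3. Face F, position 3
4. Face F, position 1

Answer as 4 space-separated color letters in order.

After move 1 (R): R=RRRR U=WGWG F=GYGY D=YBYB B=WBWB
After move 2 (F): F=GGYY U=WGOO R=WRGR D=RRYB L=OYOB
After move 3 (R): R=GWRR U=WGOY F=GRYB D=RWYW B=OBGB
Query 1: R[0] = G
Query 2: U[3] = Y
Query 3: F[3] = B
Query 4: F[1] = R

Answer: G Y B R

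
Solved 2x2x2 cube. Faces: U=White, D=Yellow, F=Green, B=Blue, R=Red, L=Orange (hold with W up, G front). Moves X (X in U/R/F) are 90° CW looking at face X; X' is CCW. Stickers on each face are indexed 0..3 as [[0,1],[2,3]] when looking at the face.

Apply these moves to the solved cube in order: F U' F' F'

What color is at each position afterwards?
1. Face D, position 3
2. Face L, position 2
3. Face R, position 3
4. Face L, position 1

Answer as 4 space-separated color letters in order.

After move 1 (F): F=GGGG U=WWOO R=WRWR D=RRYY L=OYOY
After move 2 (U'): U=WOWO F=OYGG R=GGWR B=WRBB L=BBOY
After move 3 (F'): F=YGOG U=WOGW R=RGRR D=BYYY L=BOOW
After move 4 (F'): F=GGYO U=WORR R=YGBR D=OWYY L=BWOG
Query 1: D[3] = Y
Query 2: L[2] = O
Query 3: R[3] = R
Query 4: L[1] = W

Answer: Y O R W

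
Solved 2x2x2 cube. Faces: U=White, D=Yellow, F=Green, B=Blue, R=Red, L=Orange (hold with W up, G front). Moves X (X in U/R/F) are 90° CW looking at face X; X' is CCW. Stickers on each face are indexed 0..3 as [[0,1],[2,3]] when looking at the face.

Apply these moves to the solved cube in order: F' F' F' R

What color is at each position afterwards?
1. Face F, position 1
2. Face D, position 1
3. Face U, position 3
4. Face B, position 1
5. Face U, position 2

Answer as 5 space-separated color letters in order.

Answer: R B G B O

Derivation:
After move 1 (F'): F=GGGG U=WWRR R=YRYR D=OOYY L=OWOW
After move 2 (F'): F=GGGG U=WWYY R=OROR D=WWYY L=OROR
After move 3 (F'): F=GGGG U=WWOO R=WRWR D=RRYY L=OYOY
After move 4 (R): R=WWRR U=WGOG F=GRGY D=RBYB B=OBWB
Query 1: F[1] = R
Query 2: D[1] = B
Query 3: U[3] = G
Query 4: B[1] = B
Query 5: U[2] = O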